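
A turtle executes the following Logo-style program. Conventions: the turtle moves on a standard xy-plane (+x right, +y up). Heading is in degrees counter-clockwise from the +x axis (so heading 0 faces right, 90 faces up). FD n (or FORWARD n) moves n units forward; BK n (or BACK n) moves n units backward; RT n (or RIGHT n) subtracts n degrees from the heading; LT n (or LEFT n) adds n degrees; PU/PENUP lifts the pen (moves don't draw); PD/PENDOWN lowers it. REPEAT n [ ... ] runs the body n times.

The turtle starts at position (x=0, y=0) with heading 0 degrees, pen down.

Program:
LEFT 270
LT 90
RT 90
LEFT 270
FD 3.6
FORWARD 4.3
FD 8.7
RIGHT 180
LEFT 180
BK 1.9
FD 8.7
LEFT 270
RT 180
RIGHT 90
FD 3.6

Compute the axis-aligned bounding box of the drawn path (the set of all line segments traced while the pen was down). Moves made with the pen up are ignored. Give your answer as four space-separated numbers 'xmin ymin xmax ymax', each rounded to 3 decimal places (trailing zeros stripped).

Executing turtle program step by step:
Start: pos=(0,0), heading=0, pen down
LT 270: heading 0 -> 270
LT 90: heading 270 -> 0
RT 90: heading 0 -> 270
LT 270: heading 270 -> 180
FD 3.6: (0,0) -> (-3.6,0) [heading=180, draw]
FD 4.3: (-3.6,0) -> (-7.9,0) [heading=180, draw]
FD 8.7: (-7.9,0) -> (-16.6,0) [heading=180, draw]
RT 180: heading 180 -> 0
LT 180: heading 0 -> 180
BK 1.9: (-16.6,0) -> (-14.7,0) [heading=180, draw]
FD 8.7: (-14.7,0) -> (-23.4,0) [heading=180, draw]
LT 270: heading 180 -> 90
RT 180: heading 90 -> 270
RT 90: heading 270 -> 180
FD 3.6: (-23.4,0) -> (-27,0) [heading=180, draw]
Final: pos=(-27,0), heading=180, 6 segment(s) drawn

Segment endpoints: x in {-27, -23.4, -16.6, -14.7, -7.9, -3.6, 0}, y in {0, 0, 0, 0, 0, 0, 0}
xmin=-27, ymin=0, xmax=0, ymax=0

Answer: -27 0 0 0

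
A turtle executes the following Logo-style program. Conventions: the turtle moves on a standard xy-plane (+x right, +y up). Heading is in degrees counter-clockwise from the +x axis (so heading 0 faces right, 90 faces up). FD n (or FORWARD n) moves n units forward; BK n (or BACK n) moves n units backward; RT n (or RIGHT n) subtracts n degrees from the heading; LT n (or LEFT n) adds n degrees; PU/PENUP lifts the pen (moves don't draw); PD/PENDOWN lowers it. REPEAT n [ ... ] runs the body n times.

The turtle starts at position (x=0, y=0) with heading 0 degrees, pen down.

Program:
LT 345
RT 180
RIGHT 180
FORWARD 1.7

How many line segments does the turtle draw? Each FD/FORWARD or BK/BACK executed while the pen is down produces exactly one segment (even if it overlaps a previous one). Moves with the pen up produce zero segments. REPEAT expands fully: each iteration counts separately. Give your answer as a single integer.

Answer: 1

Derivation:
Executing turtle program step by step:
Start: pos=(0,0), heading=0, pen down
LT 345: heading 0 -> 345
RT 180: heading 345 -> 165
RT 180: heading 165 -> 345
FD 1.7: (0,0) -> (1.642,-0.44) [heading=345, draw]
Final: pos=(1.642,-0.44), heading=345, 1 segment(s) drawn
Segments drawn: 1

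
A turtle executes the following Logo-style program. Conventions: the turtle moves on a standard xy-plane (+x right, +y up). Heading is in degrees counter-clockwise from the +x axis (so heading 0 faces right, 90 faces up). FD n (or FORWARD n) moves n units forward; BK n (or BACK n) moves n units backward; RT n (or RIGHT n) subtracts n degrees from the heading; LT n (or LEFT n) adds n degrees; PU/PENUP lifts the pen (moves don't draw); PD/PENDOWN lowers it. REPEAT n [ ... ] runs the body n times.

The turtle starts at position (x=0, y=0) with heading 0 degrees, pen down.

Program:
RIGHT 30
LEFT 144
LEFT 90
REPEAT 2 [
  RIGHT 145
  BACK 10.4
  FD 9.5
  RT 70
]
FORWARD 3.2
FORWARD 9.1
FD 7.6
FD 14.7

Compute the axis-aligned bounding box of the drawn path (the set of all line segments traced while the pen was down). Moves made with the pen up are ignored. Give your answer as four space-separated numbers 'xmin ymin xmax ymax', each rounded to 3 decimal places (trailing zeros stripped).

Executing turtle program step by step:
Start: pos=(0,0), heading=0, pen down
RT 30: heading 0 -> 330
LT 144: heading 330 -> 114
LT 90: heading 114 -> 204
REPEAT 2 [
  -- iteration 1/2 --
  RT 145: heading 204 -> 59
  BK 10.4: (0,0) -> (-5.356,-8.915) [heading=59, draw]
  FD 9.5: (-5.356,-8.915) -> (-0.464,-0.771) [heading=59, draw]
  RT 70: heading 59 -> 349
  -- iteration 2/2 --
  RT 145: heading 349 -> 204
  BK 10.4: (-0.464,-0.771) -> (9.037,3.459) [heading=204, draw]
  FD 9.5: (9.037,3.459) -> (0.359,-0.405) [heading=204, draw]
  RT 70: heading 204 -> 134
]
FD 3.2: (0.359,-0.405) -> (-1.864,1.896) [heading=134, draw]
FD 9.1: (-1.864,1.896) -> (-8.186,8.442) [heading=134, draw]
FD 7.6: (-8.186,8.442) -> (-13.465,13.909) [heading=134, draw]
FD 14.7: (-13.465,13.909) -> (-23.677,24.484) [heading=134, draw]
Final: pos=(-23.677,24.484), heading=134, 8 segment(s) drawn

Segment endpoints: x in {-23.677, -13.465, -8.186, -5.356, -1.864, -0.464, 0, 0.359, 9.037}, y in {-8.915, -0.771, -0.405, 0, 1.896, 3.459, 8.442, 13.909, 24.484}
xmin=-23.677, ymin=-8.915, xmax=9.037, ymax=24.484

Answer: -23.677 -8.915 9.037 24.484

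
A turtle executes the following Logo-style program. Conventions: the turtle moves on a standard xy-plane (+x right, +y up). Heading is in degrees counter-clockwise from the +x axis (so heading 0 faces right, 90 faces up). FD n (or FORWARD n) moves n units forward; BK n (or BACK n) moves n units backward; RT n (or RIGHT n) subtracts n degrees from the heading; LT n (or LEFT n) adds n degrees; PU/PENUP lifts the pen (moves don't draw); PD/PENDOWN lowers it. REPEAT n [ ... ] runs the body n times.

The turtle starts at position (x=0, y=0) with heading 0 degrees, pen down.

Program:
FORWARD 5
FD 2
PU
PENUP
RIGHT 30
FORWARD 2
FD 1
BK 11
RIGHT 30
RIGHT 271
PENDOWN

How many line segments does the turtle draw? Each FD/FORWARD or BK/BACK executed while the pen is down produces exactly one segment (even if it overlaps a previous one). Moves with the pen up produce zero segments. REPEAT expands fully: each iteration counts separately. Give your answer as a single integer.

Answer: 2

Derivation:
Executing turtle program step by step:
Start: pos=(0,0), heading=0, pen down
FD 5: (0,0) -> (5,0) [heading=0, draw]
FD 2: (5,0) -> (7,0) [heading=0, draw]
PU: pen up
PU: pen up
RT 30: heading 0 -> 330
FD 2: (7,0) -> (8.732,-1) [heading=330, move]
FD 1: (8.732,-1) -> (9.598,-1.5) [heading=330, move]
BK 11: (9.598,-1.5) -> (0.072,4) [heading=330, move]
RT 30: heading 330 -> 300
RT 271: heading 300 -> 29
PD: pen down
Final: pos=(0.072,4), heading=29, 2 segment(s) drawn
Segments drawn: 2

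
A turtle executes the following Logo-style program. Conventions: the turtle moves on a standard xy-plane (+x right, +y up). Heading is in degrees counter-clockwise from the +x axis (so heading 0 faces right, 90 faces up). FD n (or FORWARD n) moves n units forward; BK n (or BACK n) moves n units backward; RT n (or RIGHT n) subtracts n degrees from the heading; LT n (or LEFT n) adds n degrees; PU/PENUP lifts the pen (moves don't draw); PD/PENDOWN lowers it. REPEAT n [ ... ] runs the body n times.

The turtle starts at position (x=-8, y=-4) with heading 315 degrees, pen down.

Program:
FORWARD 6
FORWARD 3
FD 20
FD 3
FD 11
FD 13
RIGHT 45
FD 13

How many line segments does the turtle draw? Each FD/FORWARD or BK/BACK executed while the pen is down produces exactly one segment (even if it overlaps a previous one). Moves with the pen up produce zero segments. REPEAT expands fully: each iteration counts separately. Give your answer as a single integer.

Executing turtle program step by step:
Start: pos=(-8,-4), heading=315, pen down
FD 6: (-8,-4) -> (-3.757,-8.243) [heading=315, draw]
FD 3: (-3.757,-8.243) -> (-1.636,-10.364) [heading=315, draw]
FD 20: (-1.636,-10.364) -> (12.506,-24.506) [heading=315, draw]
FD 3: (12.506,-24.506) -> (14.627,-26.627) [heading=315, draw]
FD 11: (14.627,-26.627) -> (22.406,-34.406) [heading=315, draw]
FD 13: (22.406,-34.406) -> (31.598,-43.598) [heading=315, draw]
RT 45: heading 315 -> 270
FD 13: (31.598,-43.598) -> (31.598,-56.598) [heading=270, draw]
Final: pos=(31.598,-56.598), heading=270, 7 segment(s) drawn
Segments drawn: 7

Answer: 7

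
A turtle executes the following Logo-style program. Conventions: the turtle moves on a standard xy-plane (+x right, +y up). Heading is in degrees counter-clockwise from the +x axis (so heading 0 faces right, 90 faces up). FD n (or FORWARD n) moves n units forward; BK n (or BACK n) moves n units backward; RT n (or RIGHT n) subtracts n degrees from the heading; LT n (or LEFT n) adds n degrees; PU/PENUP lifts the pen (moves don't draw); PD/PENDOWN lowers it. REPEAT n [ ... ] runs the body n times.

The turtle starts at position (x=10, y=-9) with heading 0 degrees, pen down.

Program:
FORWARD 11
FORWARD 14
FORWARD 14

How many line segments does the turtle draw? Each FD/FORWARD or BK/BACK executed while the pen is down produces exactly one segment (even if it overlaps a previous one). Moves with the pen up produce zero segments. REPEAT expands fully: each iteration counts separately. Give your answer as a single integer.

Executing turtle program step by step:
Start: pos=(10,-9), heading=0, pen down
FD 11: (10,-9) -> (21,-9) [heading=0, draw]
FD 14: (21,-9) -> (35,-9) [heading=0, draw]
FD 14: (35,-9) -> (49,-9) [heading=0, draw]
Final: pos=(49,-9), heading=0, 3 segment(s) drawn
Segments drawn: 3

Answer: 3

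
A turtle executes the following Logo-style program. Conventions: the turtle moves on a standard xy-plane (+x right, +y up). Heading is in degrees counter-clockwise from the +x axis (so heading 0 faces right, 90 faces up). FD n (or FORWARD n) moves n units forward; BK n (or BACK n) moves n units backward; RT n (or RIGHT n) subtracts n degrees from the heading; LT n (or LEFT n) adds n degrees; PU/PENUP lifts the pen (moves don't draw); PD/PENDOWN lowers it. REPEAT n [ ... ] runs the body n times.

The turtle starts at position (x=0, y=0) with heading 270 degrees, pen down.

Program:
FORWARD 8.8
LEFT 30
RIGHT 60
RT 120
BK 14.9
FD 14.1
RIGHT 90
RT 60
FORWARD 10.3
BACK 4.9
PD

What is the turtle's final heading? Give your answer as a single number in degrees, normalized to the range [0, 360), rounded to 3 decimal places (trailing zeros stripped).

Executing turtle program step by step:
Start: pos=(0,0), heading=270, pen down
FD 8.8: (0,0) -> (0,-8.8) [heading=270, draw]
LT 30: heading 270 -> 300
RT 60: heading 300 -> 240
RT 120: heading 240 -> 120
BK 14.9: (0,-8.8) -> (7.45,-21.704) [heading=120, draw]
FD 14.1: (7.45,-21.704) -> (0.4,-9.493) [heading=120, draw]
RT 90: heading 120 -> 30
RT 60: heading 30 -> 330
FD 10.3: (0.4,-9.493) -> (9.32,-14.643) [heading=330, draw]
BK 4.9: (9.32,-14.643) -> (5.077,-12.193) [heading=330, draw]
PD: pen down
Final: pos=(5.077,-12.193), heading=330, 5 segment(s) drawn

Answer: 330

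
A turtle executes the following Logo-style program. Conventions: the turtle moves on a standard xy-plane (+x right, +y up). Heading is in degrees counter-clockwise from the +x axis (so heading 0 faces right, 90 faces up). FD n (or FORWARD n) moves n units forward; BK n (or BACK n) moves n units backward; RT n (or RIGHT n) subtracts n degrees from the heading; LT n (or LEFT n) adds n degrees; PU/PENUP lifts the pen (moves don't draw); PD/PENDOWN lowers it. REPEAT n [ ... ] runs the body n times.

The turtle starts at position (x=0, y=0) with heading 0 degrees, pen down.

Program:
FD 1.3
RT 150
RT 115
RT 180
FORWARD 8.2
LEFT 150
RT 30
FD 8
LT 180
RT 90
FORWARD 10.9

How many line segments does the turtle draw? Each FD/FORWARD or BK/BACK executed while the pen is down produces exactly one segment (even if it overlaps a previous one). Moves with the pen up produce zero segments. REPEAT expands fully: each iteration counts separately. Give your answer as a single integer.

Answer: 4

Derivation:
Executing turtle program step by step:
Start: pos=(0,0), heading=0, pen down
FD 1.3: (0,0) -> (1.3,0) [heading=0, draw]
RT 150: heading 0 -> 210
RT 115: heading 210 -> 95
RT 180: heading 95 -> 275
FD 8.2: (1.3,0) -> (2.015,-8.169) [heading=275, draw]
LT 150: heading 275 -> 65
RT 30: heading 65 -> 35
FD 8: (2.015,-8.169) -> (8.568,-3.58) [heading=35, draw]
LT 180: heading 35 -> 215
RT 90: heading 215 -> 125
FD 10.9: (8.568,-3.58) -> (2.316,5.349) [heading=125, draw]
Final: pos=(2.316,5.349), heading=125, 4 segment(s) drawn
Segments drawn: 4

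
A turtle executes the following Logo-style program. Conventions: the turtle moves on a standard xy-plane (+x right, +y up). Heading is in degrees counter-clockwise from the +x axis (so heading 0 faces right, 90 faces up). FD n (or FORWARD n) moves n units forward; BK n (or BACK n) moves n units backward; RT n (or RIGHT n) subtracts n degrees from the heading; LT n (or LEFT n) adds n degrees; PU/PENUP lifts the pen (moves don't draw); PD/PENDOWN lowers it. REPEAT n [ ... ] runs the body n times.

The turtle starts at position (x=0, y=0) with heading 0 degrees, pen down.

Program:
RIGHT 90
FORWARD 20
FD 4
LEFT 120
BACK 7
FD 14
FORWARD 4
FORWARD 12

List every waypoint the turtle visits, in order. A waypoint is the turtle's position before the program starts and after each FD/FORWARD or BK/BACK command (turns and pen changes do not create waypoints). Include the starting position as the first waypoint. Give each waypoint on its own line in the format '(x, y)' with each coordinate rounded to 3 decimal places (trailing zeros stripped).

Answer: (0, 0)
(0, -20)
(0, -24)
(-6.062, -27.5)
(6.062, -20.5)
(9.526, -18.5)
(19.919, -12.5)

Derivation:
Executing turtle program step by step:
Start: pos=(0,0), heading=0, pen down
RT 90: heading 0 -> 270
FD 20: (0,0) -> (0,-20) [heading=270, draw]
FD 4: (0,-20) -> (0,-24) [heading=270, draw]
LT 120: heading 270 -> 30
BK 7: (0,-24) -> (-6.062,-27.5) [heading=30, draw]
FD 14: (-6.062,-27.5) -> (6.062,-20.5) [heading=30, draw]
FD 4: (6.062,-20.5) -> (9.526,-18.5) [heading=30, draw]
FD 12: (9.526,-18.5) -> (19.919,-12.5) [heading=30, draw]
Final: pos=(19.919,-12.5), heading=30, 6 segment(s) drawn
Waypoints (7 total):
(0, 0)
(0, -20)
(0, -24)
(-6.062, -27.5)
(6.062, -20.5)
(9.526, -18.5)
(19.919, -12.5)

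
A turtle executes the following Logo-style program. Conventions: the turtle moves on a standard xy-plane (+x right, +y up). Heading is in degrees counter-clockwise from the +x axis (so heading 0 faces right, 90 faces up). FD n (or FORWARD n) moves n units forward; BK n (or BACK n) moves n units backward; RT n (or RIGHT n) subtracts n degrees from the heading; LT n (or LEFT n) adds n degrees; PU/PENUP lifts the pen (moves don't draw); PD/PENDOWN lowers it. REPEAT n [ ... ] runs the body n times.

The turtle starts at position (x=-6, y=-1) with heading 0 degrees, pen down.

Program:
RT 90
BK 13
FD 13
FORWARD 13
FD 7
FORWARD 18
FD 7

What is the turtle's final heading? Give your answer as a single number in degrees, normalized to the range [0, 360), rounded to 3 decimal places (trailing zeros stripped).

Executing turtle program step by step:
Start: pos=(-6,-1), heading=0, pen down
RT 90: heading 0 -> 270
BK 13: (-6,-1) -> (-6,12) [heading=270, draw]
FD 13: (-6,12) -> (-6,-1) [heading=270, draw]
FD 13: (-6,-1) -> (-6,-14) [heading=270, draw]
FD 7: (-6,-14) -> (-6,-21) [heading=270, draw]
FD 18: (-6,-21) -> (-6,-39) [heading=270, draw]
FD 7: (-6,-39) -> (-6,-46) [heading=270, draw]
Final: pos=(-6,-46), heading=270, 6 segment(s) drawn

Answer: 270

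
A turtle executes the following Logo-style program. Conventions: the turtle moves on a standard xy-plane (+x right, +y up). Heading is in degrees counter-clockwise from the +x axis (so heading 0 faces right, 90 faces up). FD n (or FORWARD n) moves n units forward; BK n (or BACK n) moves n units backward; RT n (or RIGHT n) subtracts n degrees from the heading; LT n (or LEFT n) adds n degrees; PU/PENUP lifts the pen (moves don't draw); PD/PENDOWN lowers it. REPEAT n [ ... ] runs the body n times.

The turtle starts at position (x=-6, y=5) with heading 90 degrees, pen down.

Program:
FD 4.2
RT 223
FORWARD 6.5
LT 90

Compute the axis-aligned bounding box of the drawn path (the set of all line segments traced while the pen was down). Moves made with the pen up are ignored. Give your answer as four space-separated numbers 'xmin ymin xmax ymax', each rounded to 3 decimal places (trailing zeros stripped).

Answer: -10.433 4.446 -6 9.2

Derivation:
Executing turtle program step by step:
Start: pos=(-6,5), heading=90, pen down
FD 4.2: (-6,5) -> (-6,9.2) [heading=90, draw]
RT 223: heading 90 -> 227
FD 6.5: (-6,9.2) -> (-10.433,4.446) [heading=227, draw]
LT 90: heading 227 -> 317
Final: pos=(-10.433,4.446), heading=317, 2 segment(s) drawn

Segment endpoints: x in {-10.433, -6}, y in {4.446, 5, 9.2}
xmin=-10.433, ymin=4.446, xmax=-6, ymax=9.2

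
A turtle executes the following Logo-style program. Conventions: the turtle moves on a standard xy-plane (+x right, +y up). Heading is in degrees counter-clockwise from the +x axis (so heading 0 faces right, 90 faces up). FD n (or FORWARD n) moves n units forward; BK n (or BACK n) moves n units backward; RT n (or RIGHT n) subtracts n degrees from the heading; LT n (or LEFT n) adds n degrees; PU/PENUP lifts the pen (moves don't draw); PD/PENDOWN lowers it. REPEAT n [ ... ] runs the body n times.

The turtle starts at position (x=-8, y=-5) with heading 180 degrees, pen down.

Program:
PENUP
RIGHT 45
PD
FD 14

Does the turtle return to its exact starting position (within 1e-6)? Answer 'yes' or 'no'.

Executing turtle program step by step:
Start: pos=(-8,-5), heading=180, pen down
PU: pen up
RT 45: heading 180 -> 135
PD: pen down
FD 14: (-8,-5) -> (-17.899,4.899) [heading=135, draw]
Final: pos=(-17.899,4.899), heading=135, 1 segment(s) drawn

Start position: (-8, -5)
Final position: (-17.899, 4.899)
Distance = 14; >= 1e-6 -> NOT closed

Answer: no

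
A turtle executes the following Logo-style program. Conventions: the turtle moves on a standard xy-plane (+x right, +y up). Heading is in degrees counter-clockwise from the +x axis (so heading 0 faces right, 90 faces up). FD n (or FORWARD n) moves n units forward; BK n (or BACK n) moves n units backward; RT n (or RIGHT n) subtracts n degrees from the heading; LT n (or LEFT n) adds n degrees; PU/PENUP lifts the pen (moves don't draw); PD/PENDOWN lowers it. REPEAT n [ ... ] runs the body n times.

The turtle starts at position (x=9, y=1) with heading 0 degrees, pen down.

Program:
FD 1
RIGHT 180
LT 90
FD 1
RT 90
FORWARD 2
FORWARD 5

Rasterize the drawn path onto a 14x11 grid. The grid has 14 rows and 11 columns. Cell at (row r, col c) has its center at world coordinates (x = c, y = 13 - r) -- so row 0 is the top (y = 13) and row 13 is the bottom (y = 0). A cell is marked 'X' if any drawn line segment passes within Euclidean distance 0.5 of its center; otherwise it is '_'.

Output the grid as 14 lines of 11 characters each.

Answer: ___________
___________
___________
___________
___________
___________
___________
___________
___________
___________
___________
___________
_________XX
___XXXXXXXX

Derivation:
Segment 0: (9,1) -> (10,1)
Segment 1: (10,1) -> (10,0)
Segment 2: (10,0) -> (8,-0)
Segment 3: (8,-0) -> (3,-0)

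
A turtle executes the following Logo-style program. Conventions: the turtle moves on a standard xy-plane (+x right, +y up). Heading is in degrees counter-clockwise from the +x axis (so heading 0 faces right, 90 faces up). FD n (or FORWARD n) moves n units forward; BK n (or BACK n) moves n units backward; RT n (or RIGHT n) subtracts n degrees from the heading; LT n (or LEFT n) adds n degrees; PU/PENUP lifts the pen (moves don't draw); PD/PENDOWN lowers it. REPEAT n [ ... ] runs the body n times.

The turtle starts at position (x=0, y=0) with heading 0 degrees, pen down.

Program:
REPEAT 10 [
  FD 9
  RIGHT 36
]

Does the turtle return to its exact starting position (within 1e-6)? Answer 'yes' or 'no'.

Answer: yes

Derivation:
Executing turtle program step by step:
Start: pos=(0,0), heading=0, pen down
REPEAT 10 [
  -- iteration 1/10 --
  FD 9: (0,0) -> (9,0) [heading=0, draw]
  RT 36: heading 0 -> 324
  -- iteration 2/10 --
  FD 9: (9,0) -> (16.281,-5.29) [heading=324, draw]
  RT 36: heading 324 -> 288
  -- iteration 3/10 --
  FD 9: (16.281,-5.29) -> (19.062,-13.85) [heading=288, draw]
  RT 36: heading 288 -> 252
  -- iteration 4/10 --
  FD 9: (19.062,-13.85) -> (16.281,-22.409) [heading=252, draw]
  RT 36: heading 252 -> 216
  -- iteration 5/10 --
  FD 9: (16.281,-22.409) -> (9,-27.699) [heading=216, draw]
  RT 36: heading 216 -> 180
  -- iteration 6/10 --
  FD 9: (9,-27.699) -> (0,-27.699) [heading=180, draw]
  RT 36: heading 180 -> 144
  -- iteration 7/10 --
  FD 9: (0,-27.699) -> (-7.281,-22.409) [heading=144, draw]
  RT 36: heading 144 -> 108
  -- iteration 8/10 --
  FD 9: (-7.281,-22.409) -> (-10.062,-13.85) [heading=108, draw]
  RT 36: heading 108 -> 72
  -- iteration 9/10 --
  FD 9: (-10.062,-13.85) -> (-7.281,-5.29) [heading=72, draw]
  RT 36: heading 72 -> 36
  -- iteration 10/10 --
  FD 9: (-7.281,-5.29) -> (0,0) [heading=36, draw]
  RT 36: heading 36 -> 0
]
Final: pos=(0,0), heading=0, 10 segment(s) drawn

Start position: (0, 0)
Final position: (0, 0)
Distance = 0; < 1e-6 -> CLOSED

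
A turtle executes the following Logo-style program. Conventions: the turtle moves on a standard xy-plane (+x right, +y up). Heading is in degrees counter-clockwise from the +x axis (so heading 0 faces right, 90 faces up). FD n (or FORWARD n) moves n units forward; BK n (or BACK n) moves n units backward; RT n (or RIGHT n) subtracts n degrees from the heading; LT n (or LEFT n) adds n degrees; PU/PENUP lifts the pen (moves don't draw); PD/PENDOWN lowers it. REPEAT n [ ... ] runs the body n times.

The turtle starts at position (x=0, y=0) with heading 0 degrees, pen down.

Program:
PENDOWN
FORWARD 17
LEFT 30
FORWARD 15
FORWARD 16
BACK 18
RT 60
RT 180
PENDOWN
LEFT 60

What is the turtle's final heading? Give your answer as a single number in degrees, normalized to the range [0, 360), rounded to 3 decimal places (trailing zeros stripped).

Executing turtle program step by step:
Start: pos=(0,0), heading=0, pen down
PD: pen down
FD 17: (0,0) -> (17,0) [heading=0, draw]
LT 30: heading 0 -> 30
FD 15: (17,0) -> (29.99,7.5) [heading=30, draw]
FD 16: (29.99,7.5) -> (43.847,15.5) [heading=30, draw]
BK 18: (43.847,15.5) -> (28.258,6.5) [heading=30, draw]
RT 60: heading 30 -> 330
RT 180: heading 330 -> 150
PD: pen down
LT 60: heading 150 -> 210
Final: pos=(28.258,6.5), heading=210, 4 segment(s) drawn

Answer: 210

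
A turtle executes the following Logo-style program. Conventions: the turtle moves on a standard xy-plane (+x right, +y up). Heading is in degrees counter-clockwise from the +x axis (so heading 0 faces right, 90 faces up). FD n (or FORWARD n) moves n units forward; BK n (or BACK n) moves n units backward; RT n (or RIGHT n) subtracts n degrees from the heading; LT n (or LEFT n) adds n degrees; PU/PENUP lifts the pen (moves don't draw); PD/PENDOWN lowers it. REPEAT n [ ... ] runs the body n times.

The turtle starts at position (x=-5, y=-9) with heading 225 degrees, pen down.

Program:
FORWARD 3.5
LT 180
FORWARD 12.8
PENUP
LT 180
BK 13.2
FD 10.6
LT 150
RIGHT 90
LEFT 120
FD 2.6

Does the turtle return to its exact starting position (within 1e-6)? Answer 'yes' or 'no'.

Executing turtle program step by step:
Start: pos=(-5,-9), heading=225, pen down
FD 3.5: (-5,-9) -> (-7.475,-11.475) [heading=225, draw]
LT 180: heading 225 -> 45
FD 12.8: (-7.475,-11.475) -> (1.576,-2.424) [heading=45, draw]
PU: pen up
LT 180: heading 45 -> 225
BK 13.2: (1.576,-2.424) -> (10.91,6.91) [heading=225, move]
FD 10.6: (10.91,6.91) -> (3.415,-0.585) [heading=225, move]
LT 150: heading 225 -> 15
RT 90: heading 15 -> 285
LT 120: heading 285 -> 45
FD 2.6: (3.415,-0.585) -> (5.253,1.253) [heading=45, move]
Final: pos=(5.253,1.253), heading=45, 2 segment(s) drawn

Start position: (-5, -9)
Final position: (5.253, 1.253)
Distance = 14.5; >= 1e-6 -> NOT closed

Answer: no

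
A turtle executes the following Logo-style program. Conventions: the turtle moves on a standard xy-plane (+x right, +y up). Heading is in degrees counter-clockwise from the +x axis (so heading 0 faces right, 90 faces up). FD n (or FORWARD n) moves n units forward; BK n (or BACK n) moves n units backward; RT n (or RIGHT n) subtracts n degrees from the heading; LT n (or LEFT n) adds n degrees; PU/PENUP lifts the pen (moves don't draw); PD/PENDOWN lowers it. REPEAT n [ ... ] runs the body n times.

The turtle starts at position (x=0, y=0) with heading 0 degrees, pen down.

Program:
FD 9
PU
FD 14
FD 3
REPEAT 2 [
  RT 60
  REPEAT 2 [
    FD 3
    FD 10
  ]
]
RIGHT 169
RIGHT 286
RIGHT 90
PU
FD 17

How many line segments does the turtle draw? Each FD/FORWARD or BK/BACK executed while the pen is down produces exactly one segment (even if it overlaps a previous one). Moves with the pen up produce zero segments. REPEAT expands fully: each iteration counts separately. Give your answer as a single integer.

Answer: 1

Derivation:
Executing turtle program step by step:
Start: pos=(0,0), heading=0, pen down
FD 9: (0,0) -> (9,0) [heading=0, draw]
PU: pen up
FD 14: (9,0) -> (23,0) [heading=0, move]
FD 3: (23,0) -> (26,0) [heading=0, move]
REPEAT 2 [
  -- iteration 1/2 --
  RT 60: heading 0 -> 300
  REPEAT 2 [
    -- iteration 1/2 --
    FD 3: (26,0) -> (27.5,-2.598) [heading=300, move]
    FD 10: (27.5,-2.598) -> (32.5,-11.258) [heading=300, move]
    -- iteration 2/2 --
    FD 3: (32.5,-11.258) -> (34,-13.856) [heading=300, move]
    FD 10: (34,-13.856) -> (39,-22.517) [heading=300, move]
  ]
  -- iteration 2/2 --
  RT 60: heading 300 -> 240
  REPEAT 2 [
    -- iteration 1/2 --
    FD 3: (39,-22.517) -> (37.5,-25.115) [heading=240, move]
    FD 10: (37.5,-25.115) -> (32.5,-33.775) [heading=240, move]
    -- iteration 2/2 --
    FD 3: (32.5,-33.775) -> (31,-36.373) [heading=240, move]
    FD 10: (31,-36.373) -> (26,-45.033) [heading=240, move]
  ]
]
RT 169: heading 240 -> 71
RT 286: heading 71 -> 145
RT 90: heading 145 -> 55
PU: pen up
FD 17: (26,-45.033) -> (35.751,-31.108) [heading=55, move]
Final: pos=(35.751,-31.108), heading=55, 1 segment(s) drawn
Segments drawn: 1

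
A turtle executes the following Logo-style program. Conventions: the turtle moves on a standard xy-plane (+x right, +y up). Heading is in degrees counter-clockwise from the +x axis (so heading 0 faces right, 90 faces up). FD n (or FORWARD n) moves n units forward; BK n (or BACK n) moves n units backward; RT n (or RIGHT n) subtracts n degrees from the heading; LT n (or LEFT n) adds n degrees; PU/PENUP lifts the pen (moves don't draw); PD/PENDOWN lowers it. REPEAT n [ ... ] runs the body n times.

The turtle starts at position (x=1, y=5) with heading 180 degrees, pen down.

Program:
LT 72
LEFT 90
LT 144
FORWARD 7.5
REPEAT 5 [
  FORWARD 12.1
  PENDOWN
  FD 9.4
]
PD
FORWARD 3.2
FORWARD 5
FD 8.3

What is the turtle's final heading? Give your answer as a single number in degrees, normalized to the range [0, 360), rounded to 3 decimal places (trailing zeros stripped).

Answer: 126

Derivation:
Executing turtle program step by step:
Start: pos=(1,5), heading=180, pen down
LT 72: heading 180 -> 252
LT 90: heading 252 -> 342
LT 144: heading 342 -> 126
FD 7.5: (1,5) -> (-3.408,11.068) [heading=126, draw]
REPEAT 5 [
  -- iteration 1/5 --
  FD 12.1: (-3.408,11.068) -> (-10.521,20.857) [heading=126, draw]
  PD: pen down
  FD 9.4: (-10.521,20.857) -> (-16.046,28.461) [heading=126, draw]
  -- iteration 2/5 --
  FD 12.1: (-16.046,28.461) -> (-23.158,38.251) [heading=126, draw]
  PD: pen down
  FD 9.4: (-23.158,38.251) -> (-28.683,45.855) [heading=126, draw]
  -- iteration 3/5 --
  FD 12.1: (-28.683,45.855) -> (-35.795,55.644) [heading=126, draw]
  PD: pen down
  FD 9.4: (-35.795,55.644) -> (-41.321,63.249) [heading=126, draw]
  -- iteration 4/5 --
  FD 12.1: (-41.321,63.249) -> (-48.433,73.038) [heading=126, draw]
  PD: pen down
  FD 9.4: (-48.433,73.038) -> (-53.958,80.643) [heading=126, draw]
  -- iteration 5/5 --
  FD 12.1: (-53.958,80.643) -> (-61.07,90.432) [heading=126, draw]
  PD: pen down
  FD 9.4: (-61.07,90.432) -> (-66.595,98.037) [heading=126, draw]
]
PD: pen down
FD 3.2: (-66.595,98.037) -> (-68.476,100.626) [heading=126, draw]
FD 5: (-68.476,100.626) -> (-71.415,104.671) [heading=126, draw]
FD 8.3: (-71.415,104.671) -> (-76.294,111.386) [heading=126, draw]
Final: pos=(-76.294,111.386), heading=126, 14 segment(s) drawn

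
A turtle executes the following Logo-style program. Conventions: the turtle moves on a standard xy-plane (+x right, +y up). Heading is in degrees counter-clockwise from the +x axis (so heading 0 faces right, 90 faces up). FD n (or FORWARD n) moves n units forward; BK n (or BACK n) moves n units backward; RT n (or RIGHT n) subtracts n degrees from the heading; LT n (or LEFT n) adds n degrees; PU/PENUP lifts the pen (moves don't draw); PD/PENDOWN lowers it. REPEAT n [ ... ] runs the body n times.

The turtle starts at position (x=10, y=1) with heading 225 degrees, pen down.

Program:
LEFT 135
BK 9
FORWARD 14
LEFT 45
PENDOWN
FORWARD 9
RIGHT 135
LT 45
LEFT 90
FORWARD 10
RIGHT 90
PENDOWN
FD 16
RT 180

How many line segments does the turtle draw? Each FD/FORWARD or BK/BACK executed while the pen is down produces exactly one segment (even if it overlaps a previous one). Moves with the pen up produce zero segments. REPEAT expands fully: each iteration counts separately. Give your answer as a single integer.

Answer: 5

Derivation:
Executing turtle program step by step:
Start: pos=(10,1), heading=225, pen down
LT 135: heading 225 -> 0
BK 9: (10,1) -> (1,1) [heading=0, draw]
FD 14: (1,1) -> (15,1) [heading=0, draw]
LT 45: heading 0 -> 45
PD: pen down
FD 9: (15,1) -> (21.364,7.364) [heading=45, draw]
RT 135: heading 45 -> 270
LT 45: heading 270 -> 315
LT 90: heading 315 -> 45
FD 10: (21.364,7.364) -> (28.435,14.435) [heading=45, draw]
RT 90: heading 45 -> 315
PD: pen down
FD 16: (28.435,14.435) -> (39.749,3.121) [heading=315, draw]
RT 180: heading 315 -> 135
Final: pos=(39.749,3.121), heading=135, 5 segment(s) drawn
Segments drawn: 5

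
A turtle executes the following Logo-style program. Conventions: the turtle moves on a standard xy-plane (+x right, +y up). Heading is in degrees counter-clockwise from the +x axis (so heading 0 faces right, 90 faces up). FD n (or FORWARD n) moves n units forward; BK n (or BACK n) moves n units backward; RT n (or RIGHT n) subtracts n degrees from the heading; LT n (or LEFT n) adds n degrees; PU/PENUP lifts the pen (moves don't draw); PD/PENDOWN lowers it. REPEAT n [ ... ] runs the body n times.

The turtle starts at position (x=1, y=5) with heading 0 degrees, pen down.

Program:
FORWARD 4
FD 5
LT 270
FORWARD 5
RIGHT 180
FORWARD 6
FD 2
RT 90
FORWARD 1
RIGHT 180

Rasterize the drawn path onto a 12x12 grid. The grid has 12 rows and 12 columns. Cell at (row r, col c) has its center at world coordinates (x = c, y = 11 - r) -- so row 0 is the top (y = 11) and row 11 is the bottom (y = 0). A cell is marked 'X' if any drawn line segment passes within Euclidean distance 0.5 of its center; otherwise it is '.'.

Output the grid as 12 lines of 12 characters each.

Answer: ............
............
............
..........XX
..........X.
..........X.
.XXXXXXXXXX.
..........X.
..........X.
..........X.
..........X.
..........X.

Derivation:
Segment 0: (1,5) -> (5,5)
Segment 1: (5,5) -> (10,5)
Segment 2: (10,5) -> (10,0)
Segment 3: (10,0) -> (10,6)
Segment 4: (10,6) -> (10,8)
Segment 5: (10,8) -> (11,8)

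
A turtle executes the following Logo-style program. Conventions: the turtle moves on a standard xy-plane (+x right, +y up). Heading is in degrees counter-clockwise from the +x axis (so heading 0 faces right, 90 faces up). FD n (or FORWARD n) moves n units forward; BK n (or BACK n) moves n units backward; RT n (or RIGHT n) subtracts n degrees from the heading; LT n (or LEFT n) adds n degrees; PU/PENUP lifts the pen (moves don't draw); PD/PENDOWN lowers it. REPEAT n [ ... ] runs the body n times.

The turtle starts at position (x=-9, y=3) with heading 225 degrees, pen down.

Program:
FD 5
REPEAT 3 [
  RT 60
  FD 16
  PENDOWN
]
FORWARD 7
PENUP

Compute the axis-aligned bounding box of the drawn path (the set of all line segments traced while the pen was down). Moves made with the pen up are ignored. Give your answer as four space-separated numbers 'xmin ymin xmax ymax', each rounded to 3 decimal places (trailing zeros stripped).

Answer: -32.131 -0.536 -9 35.324

Derivation:
Executing turtle program step by step:
Start: pos=(-9,3), heading=225, pen down
FD 5: (-9,3) -> (-12.536,-0.536) [heading=225, draw]
REPEAT 3 [
  -- iteration 1/3 --
  RT 60: heading 225 -> 165
  FD 16: (-12.536,-0.536) -> (-27.99,3.606) [heading=165, draw]
  PD: pen down
  -- iteration 2/3 --
  RT 60: heading 165 -> 105
  FD 16: (-27.99,3.606) -> (-32.131,19.06) [heading=105, draw]
  PD: pen down
  -- iteration 3/3 --
  RT 60: heading 105 -> 45
  FD 16: (-32.131,19.06) -> (-20.818,30.374) [heading=45, draw]
  PD: pen down
]
FD 7: (-20.818,30.374) -> (-15.868,35.324) [heading=45, draw]
PU: pen up
Final: pos=(-15.868,35.324), heading=45, 5 segment(s) drawn

Segment endpoints: x in {-32.131, -27.99, -20.818, -15.868, -12.536, -9}, y in {-0.536, 3, 3.606, 19.06, 30.374, 35.324}
xmin=-32.131, ymin=-0.536, xmax=-9, ymax=35.324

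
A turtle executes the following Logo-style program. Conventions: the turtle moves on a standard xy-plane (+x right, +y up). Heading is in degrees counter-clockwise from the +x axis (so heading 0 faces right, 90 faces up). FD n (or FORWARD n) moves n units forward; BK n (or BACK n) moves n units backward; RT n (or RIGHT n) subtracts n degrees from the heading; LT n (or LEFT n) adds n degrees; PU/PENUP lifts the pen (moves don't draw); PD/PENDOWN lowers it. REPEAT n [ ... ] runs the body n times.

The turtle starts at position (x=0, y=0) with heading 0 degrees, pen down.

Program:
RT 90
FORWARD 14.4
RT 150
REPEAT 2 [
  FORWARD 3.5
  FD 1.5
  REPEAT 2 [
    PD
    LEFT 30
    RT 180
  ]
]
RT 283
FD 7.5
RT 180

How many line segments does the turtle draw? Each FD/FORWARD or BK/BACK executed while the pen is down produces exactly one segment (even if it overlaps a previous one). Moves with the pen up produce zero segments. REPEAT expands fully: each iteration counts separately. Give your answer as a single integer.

Executing turtle program step by step:
Start: pos=(0,0), heading=0, pen down
RT 90: heading 0 -> 270
FD 14.4: (0,0) -> (0,-14.4) [heading=270, draw]
RT 150: heading 270 -> 120
REPEAT 2 [
  -- iteration 1/2 --
  FD 3.5: (0,-14.4) -> (-1.75,-11.369) [heading=120, draw]
  FD 1.5: (-1.75,-11.369) -> (-2.5,-10.07) [heading=120, draw]
  REPEAT 2 [
    -- iteration 1/2 --
    PD: pen down
    LT 30: heading 120 -> 150
    RT 180: heading 150 -> 330
    -- iteration 2/2 --
    PD: pen down
    LT 30: heading 330 -> 0
    RT 180: heading 0 -> 180
  ]
  -- iteration 2/2 --
  FD 3.5: (-2.5,-10.07) -> (-6,-10.07) [heading=180, draw]
  FD 1.5: (-6,-10.07) -> (-7.5,-10.07) [heading=180, draw]
  REPEAT 2 [
    -- iteration 1/2 --
    PD: pen down
    LT 30: heading 180 -> 210
    RT 180: heading 210 -> 30
    -- iteration 2/2 --
    PD: pen down
    LT 30: heading 30 -> 60
    RT 180: heading 60 -> 240
  ]
]
RT 283: heading 240 -> 317
FD 7.5: (-7.5,-10.07) -> (-2.015,-15.185) [heading=317, draw]
RT 180: heading 317 -> 137
Final: pos=(-2.015,-15.185), heading=137, 6 segment(s) drawn
Segments drawn: 6

Answer: 6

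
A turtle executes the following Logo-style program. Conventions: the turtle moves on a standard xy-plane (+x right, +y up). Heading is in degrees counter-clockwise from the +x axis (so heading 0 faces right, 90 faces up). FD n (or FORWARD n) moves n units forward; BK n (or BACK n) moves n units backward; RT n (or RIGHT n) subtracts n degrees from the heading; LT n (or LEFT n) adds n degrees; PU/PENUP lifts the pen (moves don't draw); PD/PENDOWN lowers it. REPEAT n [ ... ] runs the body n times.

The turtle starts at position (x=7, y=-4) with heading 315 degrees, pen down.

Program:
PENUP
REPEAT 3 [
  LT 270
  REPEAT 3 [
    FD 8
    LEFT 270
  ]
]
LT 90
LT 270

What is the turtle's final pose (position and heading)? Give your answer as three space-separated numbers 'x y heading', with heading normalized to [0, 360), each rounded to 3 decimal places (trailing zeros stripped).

Answer: -9.971 12.971 315

Derivation:
Executing turtle program step by step:
Start: pos=(7,-4), heading=315, pen down
PU: pen up
REPEAT 3 [
  -- iteration 1/3 --
  LT 270: heading 315 -> 225
  REPEAT 3 [
    -- iteration 1/3 --
    FD 8: (7,-4) -> (1.343,-9.657) [heading=225, move]
    LT 270: heading 225 -> 135
    -- iteration 2/3 --
    FD 8: (1.343,-9.657) -> (-4.314,-4) [heading=135, move]
    LT 270: heading 135 -> 45
    -- iteration 3/3 --
    FD 8: (-4.314,-4) -> (1.343,1.657) [heading=45, move]
    LT 270: heading 45 -> 315
  ]
  -- iteration 2/3 --
  LT 270: heading 315 -> 225
  REPEAT 3 [
    -- iteration 1/3 --
    FD 8: (1.343,1.657) -> (-4.314,-4) [heading=225, move]
    LT 270: heading 225 -> 135
    -- iteration 2/3 --
    FD 8: (-4.314,-4) -> (-9.971,1.657) [heading=135, move]
    LT 270: heading 135 -> 45
    -- iteration 3/3 --
    FD 8: (-9.971,1.657) -> (-4.314,7.314) [heading=45, move]
    LT 270: heading 45 -> 315
  ]
  -- iteration 3/3 --
  LT 270: heading 315 -> 225
  REPEAT 3 [
    -- iteration 1/3 --
    FD 8: (-4.314,7.314) -> (-9.971,1.657) [heading=225, move]
    LT 270: heading 225 -> 135
    -- iteration 2/3 --
    FD 8: (-9.971,1.657) -> (-15.627,7.314) [heading=135, move]
    LT 270: heading 135 -> 45
    -- iteration 3/3 --
    FD 8: (-15.627,7.314) -> (-9.971,12.971) [heading=45, move]
    LT 270: heading 45 -> 315
  ]
]
LT 90: heading 315 -> 45
LT 270: heading 45 -> 315
Final: pos=(-9.971,12.971), heading=315, 0 segment(s) drawn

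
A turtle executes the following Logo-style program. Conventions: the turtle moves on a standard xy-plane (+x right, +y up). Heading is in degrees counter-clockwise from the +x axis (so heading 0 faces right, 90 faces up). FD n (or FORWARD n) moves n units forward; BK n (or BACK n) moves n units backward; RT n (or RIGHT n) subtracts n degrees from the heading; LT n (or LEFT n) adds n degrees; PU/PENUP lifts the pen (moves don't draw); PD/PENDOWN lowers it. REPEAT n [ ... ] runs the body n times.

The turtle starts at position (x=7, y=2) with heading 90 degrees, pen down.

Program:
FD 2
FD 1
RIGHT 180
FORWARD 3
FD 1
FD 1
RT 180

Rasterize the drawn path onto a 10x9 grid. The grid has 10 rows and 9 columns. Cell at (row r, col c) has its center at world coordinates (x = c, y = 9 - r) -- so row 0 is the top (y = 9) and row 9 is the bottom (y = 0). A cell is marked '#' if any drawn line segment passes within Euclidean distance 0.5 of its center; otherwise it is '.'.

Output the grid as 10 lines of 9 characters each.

Answer: .........
.........
.........
.........
.......#.
.......#.
.......#.
.......#.
.......#.
.......#.

Derivation:
Segment 0: (7,2) -> (7,4)
Segment 1: (7,4) -> (7,5)
Segment 2: (7,5) -> (7,2)
Segment 3: (7,2) -> (7,1)
Segment 4: (7,1) -> (7,0)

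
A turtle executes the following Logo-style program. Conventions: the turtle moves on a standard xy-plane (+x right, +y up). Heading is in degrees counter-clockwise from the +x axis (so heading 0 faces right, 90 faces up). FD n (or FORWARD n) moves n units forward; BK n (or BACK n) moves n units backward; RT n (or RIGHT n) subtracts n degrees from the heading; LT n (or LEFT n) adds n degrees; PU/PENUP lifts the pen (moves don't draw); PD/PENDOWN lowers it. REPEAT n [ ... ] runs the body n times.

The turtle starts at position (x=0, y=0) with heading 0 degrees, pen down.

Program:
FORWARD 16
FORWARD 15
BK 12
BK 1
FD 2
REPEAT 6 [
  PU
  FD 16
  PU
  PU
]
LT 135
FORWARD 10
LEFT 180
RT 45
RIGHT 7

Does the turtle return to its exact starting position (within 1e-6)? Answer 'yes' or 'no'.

Answer: no

Derivation:
Executing turtle program step by step:
Start: pos=(0,0), heading=0, pen down
FD 16: (0,0) -> (16,0) [heading=0, draw]
FD 15: (16,0) -> (31,0) [heading=0, draw]
BK 12: (31,0) -> (19,0) [heading=0, draw]
BK 1: (19,0) -> (18,0) [heading=0, draw]
FD 2: (18,0) -> (20,0) [heading=0, draw]
REPEAT 6 [
  -- iteration 1/6 --
  PU: pen up
  FD 16: (20,0) -> (36,0) [heading=0, move]
  PU: pen up
  PU: pen up
  -- iteration 2/6 --
  PU: pen up
  FD 16: (36,0) -> (52,0) [heading=0, move]
  PU: pen up
  PU: pen up
  -- iteration 3/6 --
  PU: pen up
  FD 16: (52,0) -> (68,0) [heading=0, move]
  PU: pen up
  PU: pen up
  -- iteration 4/6 --
  PU: pen up
  FD 16: (68,0) -> (84,0) [heading=0, move]
  PU: pen up
  PU: pen up
  -- iteration 5/6 --
  PU: pen up
  FD 16: (84,0) -> (100,0) [heading=0, move]
  PU: pen up
  PU: pen up
  -- iteration 6/6 --
  PU: pen up
  FD 16: (100,0) -> (116,0) [heading=0, move]
  PU: pen up
  PU: pen up
]
LT 135: heading 0 -> 135
FD 10: (116,0) -> (108.929,7.071) [heading=135, move]
LT 180: heading 135 -> 315
RT 45: heading 315 -> 270
RT 7: heading 270 -> 263
Final: pos=(108.929,7.071), heading=263, 5 segment(s) drawn

Start position: (0, 0)
Final position: (108.929, 7.071)
Distance = 109.158; >= 1e-6 -> NOT closed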